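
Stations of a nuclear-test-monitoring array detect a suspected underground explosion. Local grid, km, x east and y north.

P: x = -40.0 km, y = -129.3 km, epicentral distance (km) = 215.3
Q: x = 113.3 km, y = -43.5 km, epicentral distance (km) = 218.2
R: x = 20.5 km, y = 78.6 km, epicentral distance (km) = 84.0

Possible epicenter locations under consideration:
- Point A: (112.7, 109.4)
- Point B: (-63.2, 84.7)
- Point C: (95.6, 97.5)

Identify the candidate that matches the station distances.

Point B

For each candidate, compare |candidate − station| to the reported distance:
Point A: residuals P 68.1, Q 65.3, R 13.2 → max 68.1 km
Point B: residuals P 0.0, Q 0.1, R 0.1 → max 0.1 km
Point C: residuals P 48.9, Q 76.1, R 6.6 → max 76.1 km
Only Point B has all residuals ≈ 0.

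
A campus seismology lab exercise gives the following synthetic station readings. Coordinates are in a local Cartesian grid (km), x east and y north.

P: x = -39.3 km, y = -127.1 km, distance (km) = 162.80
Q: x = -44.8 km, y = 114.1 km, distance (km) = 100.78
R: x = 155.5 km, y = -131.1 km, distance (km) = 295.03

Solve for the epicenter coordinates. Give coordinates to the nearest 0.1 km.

Circle about each station: (x + 39.3)² + (y + 127.1)² = 162.80²; (x + 44.8)² + (y − 114.1)² = 100.78²; (x − 155.5)² + (y + 131.1)² = 295.03².
Subtracting the P equation from the Q and R equations removes the quadratic terms:
-11.0 x + 482.4 y = 13674.18
389.6 x − 8.0 y = -36870.30
Solving the 2×2 system: x ≈ -94.1, y ≈ 26.2 km.

-94.1 km east, 26.2 km north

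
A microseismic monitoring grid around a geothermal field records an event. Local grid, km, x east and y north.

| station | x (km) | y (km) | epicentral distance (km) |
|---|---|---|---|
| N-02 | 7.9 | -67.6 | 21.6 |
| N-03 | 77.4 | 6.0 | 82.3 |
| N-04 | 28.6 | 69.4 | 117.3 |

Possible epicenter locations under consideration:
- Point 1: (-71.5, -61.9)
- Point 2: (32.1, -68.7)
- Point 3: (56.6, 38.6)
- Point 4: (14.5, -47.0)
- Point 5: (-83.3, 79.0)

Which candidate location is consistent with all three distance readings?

Point 4

For each candidate, compare |candidate − station| to the reported distance:
Point 1: residuals N-02 58.0, N-03 81.4, N-04 47.8 → max 81.4 km
Point 2: residuals N-02 2.6, N-03 5.1, N-04 20.8 → max 20.8 km
Point 3: residuals N-02 95.2, N-03 43.6, N-04 75.7 → max 95.2 km
Point 4: residuals N-02 0.0, N-03 0.0, N-04 0.0 → max 0.0 km
Point 5: residuals N-02 151.1, N-03 94.2, N-04 5.0 → max 151.1 km
Only Point 4 has all residuals ≈ 0.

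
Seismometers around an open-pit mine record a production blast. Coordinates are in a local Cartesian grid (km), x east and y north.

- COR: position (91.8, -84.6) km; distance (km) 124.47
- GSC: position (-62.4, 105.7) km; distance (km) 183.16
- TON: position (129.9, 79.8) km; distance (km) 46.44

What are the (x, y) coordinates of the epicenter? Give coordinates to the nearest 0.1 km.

x ≈ 108.1 km, y ≈ 38.8 km

Circle about each station: (x − 91.8)² + (y + 84.6)² = 124.47²; (x + 62.4)² + (y − 105.7)² = 183.16²; (x − 129.9)² + (y − 79.8)² = 46.44².
Subtracting the COR equation from the GSC and TON equations removes the quadratic terms:
-308.4 x + 380.6 y = -18572.95
76.2 x + 328.8 y = 20993.76
Solving the 2×2 system: x ≈ 108.1, y ≈ 38.8 km.
Check against COR (with the unrounded x, y): √((x − 91.8)²+(y + 84.6)²) = 124.47 ≈ 124.47 km. ✓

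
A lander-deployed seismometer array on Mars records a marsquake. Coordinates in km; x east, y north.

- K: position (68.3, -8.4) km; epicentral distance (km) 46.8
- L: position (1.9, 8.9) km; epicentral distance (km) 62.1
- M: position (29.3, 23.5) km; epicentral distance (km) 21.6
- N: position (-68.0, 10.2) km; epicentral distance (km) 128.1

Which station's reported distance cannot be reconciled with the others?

M

Solve using three stations at a time. Using K, L, N (subtract circle equations pairwise → linear system) gives (x, y) ≈ (57.3, 37.1).
Distances from that point to each station vs reported:
  K: calculated 46.9 vs reported 46.8 → residual 0.1 km
  L: calculated 62.1 vs reported 62.1 → residual 0.0 km
  M: calculated 31.1 vs reported 21.6 → residual 9.5 km
  N: calculated 128.1 vs reported 128.1 → residual 0.0 km
K, L, N are mutually consistent (residuals ≈ 0); M is off by 9.5 km.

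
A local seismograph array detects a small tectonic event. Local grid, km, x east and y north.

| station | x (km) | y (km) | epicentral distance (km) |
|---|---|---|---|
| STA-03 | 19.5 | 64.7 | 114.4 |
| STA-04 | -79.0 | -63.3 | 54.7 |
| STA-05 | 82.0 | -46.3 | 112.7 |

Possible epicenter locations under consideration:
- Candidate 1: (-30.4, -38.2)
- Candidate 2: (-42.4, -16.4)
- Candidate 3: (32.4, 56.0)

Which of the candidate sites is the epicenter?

For each candidate, compare |candidate − station| to the reported distance:
Candidate 1: residuals STA-03 0.0, STA-04 0.0, STA-05 0.0 → max 0.0 km
Candidate 2: residuals STA-03 12.4, STA-04 4.8, STA-05 15.2 → max 15.2 km
Candidate 3: residuals STA-03 98.8, STA-04 108.5, STA-05 1.0 → max 108.5 km
Only Candidate 1 has all residuals ≈ 0.

Candidate 1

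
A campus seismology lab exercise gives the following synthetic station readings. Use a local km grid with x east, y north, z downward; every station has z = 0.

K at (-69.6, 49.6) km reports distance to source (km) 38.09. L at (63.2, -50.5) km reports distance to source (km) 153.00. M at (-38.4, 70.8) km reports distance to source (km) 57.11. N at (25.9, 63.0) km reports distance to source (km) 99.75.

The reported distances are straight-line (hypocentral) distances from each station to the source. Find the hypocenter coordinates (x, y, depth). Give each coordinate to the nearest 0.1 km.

x ≈ -62.7 km, y ≈ 30.3 km, depth ≈ 32.1 km

Each station gives a sphere (x−x_i)² + (y−y_i)² + z² = d_i² (stations at z=0).
Subtracting the K sphere from L and M: z² cancels, leaving linear equations in x and y:
265.6 x − 200.2 y = -22717.98
62.4 x + 42.4 y = -2627.82
Solving: x ≈ -62.698, y ≈ 30.296 km (keep extra digits for the depth step; rounded: -62.7, 30.3).
Then from the K sphere: z² = 38.09² − (x + 69.6)² − (y − 49.6)² with x = -62.698, y = 30.296, so z ≈ 32.102 ≈ 32.1 km.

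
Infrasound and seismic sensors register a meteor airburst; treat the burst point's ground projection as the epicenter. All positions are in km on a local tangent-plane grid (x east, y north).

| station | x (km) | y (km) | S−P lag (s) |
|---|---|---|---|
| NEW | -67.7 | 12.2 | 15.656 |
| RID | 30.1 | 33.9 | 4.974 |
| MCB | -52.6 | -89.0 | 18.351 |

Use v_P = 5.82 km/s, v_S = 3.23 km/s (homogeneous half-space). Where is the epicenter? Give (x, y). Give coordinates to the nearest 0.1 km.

45.4 km east, 1.2 km north

Distance from S−P lag: d = Δt · v_P v_S / (v_P − v_S) = Δt · (5.82·3.23)/(5.82−3.23) ≈ 7.2581·Δt.
So d_NEW = 113.63, d_RID = 36.10, d_MCB = 133.19 km.
Circle about each station: (x + 67.7)² + (y − 12.2)² = 113.63²; (x − 30.1)² + (y − 33.9)² = 36.10²; (x + 52.6)² + (y + 89.0)² = 133.19².
Subtracting the NEW equation from the RID and MCB equations removes the quadratic terms:
195.6 x + 43.4 y = 8931.66
30.2 x − 202.4 y = 1127.83
Solving the 2×2 system: x ≈ 45.4, y ≈ 1.2 km.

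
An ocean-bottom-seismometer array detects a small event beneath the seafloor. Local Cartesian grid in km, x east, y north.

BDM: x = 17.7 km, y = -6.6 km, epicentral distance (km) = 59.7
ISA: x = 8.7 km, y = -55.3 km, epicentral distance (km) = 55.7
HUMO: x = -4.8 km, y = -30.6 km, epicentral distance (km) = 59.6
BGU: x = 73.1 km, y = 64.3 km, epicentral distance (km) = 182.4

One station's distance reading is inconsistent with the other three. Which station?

Solve using three stations at a time. Using ISA, HUMO, BGU (subtract circle equations pairwise → linear system) gives (x, y) ≈ (-42.8, -76.5).
Distances from that point to each station vs reported:
  BDM: calculated 92.5 vs reported 59.7 → residual 32.8 km
  ISA: calculated 55.7 vs reported 55.7 → residual 0.0 km
  HUMO: calculated 59.6 vs reported 59.6 → residual 0.0 km
  BGU: calculated 182.4 vs reported 182.4 → residual 0.0 km
ISA, HUMO, BGU are mutually consistent (residuals ≈ 0); BDM is off by 32.8 km.

BDM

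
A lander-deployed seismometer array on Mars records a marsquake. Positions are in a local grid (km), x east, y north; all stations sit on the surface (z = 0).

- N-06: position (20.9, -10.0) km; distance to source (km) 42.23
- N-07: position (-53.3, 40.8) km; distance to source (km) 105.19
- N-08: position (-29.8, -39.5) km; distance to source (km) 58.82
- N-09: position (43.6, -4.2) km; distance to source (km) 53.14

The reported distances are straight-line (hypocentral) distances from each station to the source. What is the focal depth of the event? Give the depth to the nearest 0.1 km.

36.7 km

Each station gives a sphere (x−x_i)² + (y−y_i)² + z² = d_i² (stations at z=0).
Subtracting the N-06 sphere from N-07 and N-08: z² cancels, leaving linear equations in x and y:
-148.4 x + 101.6 y = -5312.84
-101.4 x − 59.0 y = 235.06
Solving: x ≈ 15.195, y ≈ -30.098 km (keep extra digits for the depth step; rounded: 15.2, -30.1).
Then from the N-06 sphere: z² = 42.23² − (x − 20.9)² − (y + 10.0)² with x = 15.195, y = -30.098, so z ≈ 36.700 ≈ 36.7 km.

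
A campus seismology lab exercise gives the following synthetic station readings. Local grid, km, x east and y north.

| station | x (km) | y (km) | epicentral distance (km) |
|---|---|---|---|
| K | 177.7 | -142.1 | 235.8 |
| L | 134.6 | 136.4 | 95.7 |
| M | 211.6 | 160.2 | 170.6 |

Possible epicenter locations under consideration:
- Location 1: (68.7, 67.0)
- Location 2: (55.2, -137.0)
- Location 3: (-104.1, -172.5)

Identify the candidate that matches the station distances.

For each candidate, compare |candidate − station| to the reported distance:
Location 1: residuals K 0.0, L 0.0, M 0.0 → max 0.0 km
Location 2: residuals K 113.2, L 189.0, M 165.2 → max 189.0 km
Location 3: residuals K 47.6, L 294.7, M 288.0 → max 294.7 km
Only Location 1 has all residuals ≈ 0.

Location 1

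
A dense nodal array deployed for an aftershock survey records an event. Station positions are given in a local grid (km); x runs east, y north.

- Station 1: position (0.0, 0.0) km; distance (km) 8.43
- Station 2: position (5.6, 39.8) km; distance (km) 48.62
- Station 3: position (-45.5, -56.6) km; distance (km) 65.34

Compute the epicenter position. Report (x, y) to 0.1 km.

Circle about each station: x² + y² = 8.43²; (x − 5.6)² + (y − 39.8)² = 48.62²; (x + 45.5)² + (y + 56.6)² = 65.34².
Subtracting pairs of circle equations eliminates x²+y² and gives linear equations (the radical axes):
11.2 x + 79.6 y = -677.44
-91.0 x − 113.2 y = 1075.56
Solving the 2×2 system: x ≈ -1.5, y ≈ -8.3 km.

-1.5 km east, -8.3 km north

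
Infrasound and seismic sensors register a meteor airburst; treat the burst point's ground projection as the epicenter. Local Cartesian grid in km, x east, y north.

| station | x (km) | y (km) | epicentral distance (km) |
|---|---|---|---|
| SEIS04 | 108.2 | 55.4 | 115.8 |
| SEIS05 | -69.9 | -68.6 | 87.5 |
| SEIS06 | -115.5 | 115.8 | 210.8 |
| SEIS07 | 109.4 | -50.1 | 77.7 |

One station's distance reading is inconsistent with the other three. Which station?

Solve using three stations at a time. Using SEIS04, SEIS06, SEIS07 (subtract circle equations pairwise → linear system) gives (x, y) ≈ (33.6, -33.1).
Distances from that point to each station vs reported:
  SEIS04: calculated 115.8 vs reported 115.8 → residual 0.0 km
  SEIS05: calculated 109.4 vs reported 87.5 → residual 21.9 km
  SEIS06: calculated 210.8 vs reported 210.8 → residual 0.0 km
  SEIS07: calculated 77.6 vs reported 77.7 → residual 0.1 km
SEIS04, SEIS06, SEIS07 are mutually consistent (residuals ≈ 0); SEIS05 is off by 21.9 km.

SEIS05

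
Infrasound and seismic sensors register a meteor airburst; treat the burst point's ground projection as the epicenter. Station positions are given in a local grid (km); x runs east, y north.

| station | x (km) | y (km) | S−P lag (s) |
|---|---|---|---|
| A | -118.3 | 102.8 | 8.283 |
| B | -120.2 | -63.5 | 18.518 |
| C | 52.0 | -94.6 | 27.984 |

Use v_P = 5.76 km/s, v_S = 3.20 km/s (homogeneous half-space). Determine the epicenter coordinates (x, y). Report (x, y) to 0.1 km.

Distance from S−P lag: d = Δt · v_P v_S / (v_P − v_S) = Δt · (5.76·3.20)/(5.76−3.20) ≈ 7.2000·Δt.
So d_A = 59.64, d_B = 133.33, d_C = 201.48 km.
Circle about each station: (x + 118.3)² + (y − 102.8)² = 59.64²; (x + 120.2)² + (y + 63.5)² = 133.33²; (x − 52.0)² + (y + 94.6)² = 201.48².
Subtracting the A equation from the B and C equations removes the quadratic terms:
-3.8 x − 332.6 y = -20302.40
340.6 x − 394.8 y = -49946.83
Solving the 2×2 system: x ≈ -74.9, y ≈ 61.9 km.

-74.9 km east, 61.9 km north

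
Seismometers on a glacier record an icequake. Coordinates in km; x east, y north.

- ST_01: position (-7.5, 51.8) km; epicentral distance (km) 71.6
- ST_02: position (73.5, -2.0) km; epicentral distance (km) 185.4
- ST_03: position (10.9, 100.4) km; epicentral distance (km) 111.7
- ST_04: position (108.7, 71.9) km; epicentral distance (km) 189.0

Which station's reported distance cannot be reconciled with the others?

ST_02

Solve using three stations at a time. Using ST_01, ST_03, ST_04 (subtract circle equations pairwise → linear system) gives (x, y) ≈ (-75.5, 29.7).
Distances from that point to each station vs reported:
  ST_01: calculated 71.5 vs reported 71.6 → residual 0.1 km
  ST_02: calculated 152.3 vs reported 185.4 → residual 33.1 km
  ST_03: calculated 111.6 vs reported 111.7 → residual 0.1 km
  ST_04: calculated 189.0 vs reported 189.0 → residual 0.0 km
ST_01, ST_03, ST_04 are mutually consistent (residuals ≈ 0); ST_02 is off by 33.1 km.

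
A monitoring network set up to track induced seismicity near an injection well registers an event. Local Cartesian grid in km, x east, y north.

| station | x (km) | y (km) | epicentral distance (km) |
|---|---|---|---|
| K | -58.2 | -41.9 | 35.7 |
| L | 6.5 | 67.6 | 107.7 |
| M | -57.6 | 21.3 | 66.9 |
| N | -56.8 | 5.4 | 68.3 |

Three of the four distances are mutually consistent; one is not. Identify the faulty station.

N

Solve using three stations at a time. Using K, L, M (subtract circle equations pairwise → linear system) gives (x, y) ≈ (-23.0, -36.0).
Distances from that point to each station vs reported:
  K: calculated 35.7 vs reported 35.7 → residual 0.0 km
  L: calculated 107.7 vs reported 107.7 → residual 0.0 km
  M: calculated 66.9 vs reported 66.9 → residual 0.0 km
  N: calculated 53.4 vs reported 68.3 → residual 14.9 km
K, L, M are mutually consistent (residuals ≈ 0); N is off by 14.9 km.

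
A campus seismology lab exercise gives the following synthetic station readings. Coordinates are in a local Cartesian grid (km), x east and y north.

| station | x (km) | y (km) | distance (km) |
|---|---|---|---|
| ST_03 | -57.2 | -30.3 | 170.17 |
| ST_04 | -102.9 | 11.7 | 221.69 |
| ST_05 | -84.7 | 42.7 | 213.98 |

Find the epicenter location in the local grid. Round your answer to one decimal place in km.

Circle about each station: (x + 57.2)² + (y + 30.3)² = 170.17²; (x + 102.9)² + (y − 11.7)² = 221.69²; (x + 84.7)² + (y − 42.7)² = 213.98².
Subtracting pairs of circle equations eliminates x²+y² and gives linear equations (the radical axes):
-91.4 x + 84.0 y = -13653.26
-55.0 x + 146.0 y = -12022.16
Solving the 2×2 system: x ≈ 112.7, y ≈ -39.9 km.

x ≈ 112.7 km, y ≈ -39.9 km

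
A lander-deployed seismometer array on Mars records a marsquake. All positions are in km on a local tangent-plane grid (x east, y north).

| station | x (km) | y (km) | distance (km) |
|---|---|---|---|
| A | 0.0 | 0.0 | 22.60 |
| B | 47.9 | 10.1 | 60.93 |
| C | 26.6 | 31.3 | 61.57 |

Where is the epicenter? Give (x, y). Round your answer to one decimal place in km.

-3.7 km east, -22.3 km north

Circle about each station: x² + y² = 22.60²; (x − 47.9)² + (y − 10.1)² = 60.93²; (x − 26.6)² + (y − 31.3)² = 61.57².
Subtracting the A equation from the B and C equations removes the quadratic terms:
95.8 x + 20.2 y = -805.28
53.2 x + 62.6 y = -1592.85
Solving the 2×2 system: x ≈ -3.7, y ≈ -22.3 km.
Check against A (with the unrounded x, y): √(x²+y²) = 22.60 ≈ 22.60 km. ✓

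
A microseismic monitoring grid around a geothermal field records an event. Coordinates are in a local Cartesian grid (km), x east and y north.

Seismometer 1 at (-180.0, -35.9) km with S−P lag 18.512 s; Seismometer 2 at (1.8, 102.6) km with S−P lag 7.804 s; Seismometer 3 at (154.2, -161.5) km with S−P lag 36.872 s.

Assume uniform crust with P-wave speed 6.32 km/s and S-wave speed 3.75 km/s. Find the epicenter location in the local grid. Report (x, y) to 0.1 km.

Distance from S−P lag: d = Δt · v_P v_S / (v_P − v_S) = Δt · (6.32·3.75)/(6.32−3.75) ≈ 9.2218·Δt.
So d_Seismometer 1 = 170.71, d_Seismometer 2 = 71.97, d_Seismometer 3 = 340.03 km.
Circle about each station: (x + 180.0)² + (y + 35.9)² = 170.71²; (x − 1.8)² + (y − 102.6)² = 71.97²; (x − 154.2)² + (y + 161.5)² = 340.03².
Subtracting the Seismometer 1 equation from the Seismometer 2 and Seismometer 3 equations removes the quadratic terms:
363.6 x + 277.0 y = 803.41
668.4 x − 251.2 y = -70307.42
Solving the 2×2 system: x ≈ -69.7, y ≈ 94.4 km.
Check against Seismometer 1 (with the unrounded x, y): √((x + 180.0)²+(y + 35.9)²) = 170.71 ≈ 170.71 km. ✓

-69.7 km east, 94.4 km north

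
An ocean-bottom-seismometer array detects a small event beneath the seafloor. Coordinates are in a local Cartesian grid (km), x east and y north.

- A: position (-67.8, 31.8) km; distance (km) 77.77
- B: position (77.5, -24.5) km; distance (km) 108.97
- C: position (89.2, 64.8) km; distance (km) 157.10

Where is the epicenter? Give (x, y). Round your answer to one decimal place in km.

Circle about each station: (x + 67.8)² + (y − 31.8)² = 77.77²; (x − 77.5)² + (y + 24.5)² = 108.97²; (x − 89.2)² + (y − 64.8)² = 157.10².
Subtracting the A equation from the B and C equations removes the quadratic terms:
290.6 x − 112.6 y = -4827.87
314.0 x + 66.0 y = -12084.64
Solving the 2×2 system: x ≈ -30.8, y ≈ -36.6 km.

(-30.8, -36.6)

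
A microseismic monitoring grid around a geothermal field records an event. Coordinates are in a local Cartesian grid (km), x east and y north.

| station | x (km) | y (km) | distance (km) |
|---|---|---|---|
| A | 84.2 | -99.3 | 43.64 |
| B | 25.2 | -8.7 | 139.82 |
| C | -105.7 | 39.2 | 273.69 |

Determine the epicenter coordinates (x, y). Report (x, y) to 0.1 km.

(127.6, -103.9)

Circle about each station: (x − 84.2)² + (y + 99.3)² = 43.64²; (x − 25.2)² + (y + 8.7)² = 139.82²; (x + 105.7)² + (y − 39.2)² = 273.69².
Subtracting the A equation from the B and C equations removes the quadratic terms:
-118.0 x + 181.2 y = -33884.58
-379.8 x + 277.0 y = -77242.77
Solving the 2×2 system: x ≈ 127.6, y ≈ -103.9 km.
Check against A (with the unrounded x, y): √((x − 84.2)²+(y + 99.3)²) = 43.64 ≈ 43.64 km. ✓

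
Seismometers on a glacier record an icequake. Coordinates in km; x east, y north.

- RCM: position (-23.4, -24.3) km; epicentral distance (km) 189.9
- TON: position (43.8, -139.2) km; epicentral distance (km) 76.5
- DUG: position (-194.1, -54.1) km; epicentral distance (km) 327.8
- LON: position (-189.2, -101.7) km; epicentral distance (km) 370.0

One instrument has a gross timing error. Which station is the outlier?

LON

Solve using three stations at a time. Using RCM, TON, DUG (subtract circle equations pairwise → linear system) gives (x, y) ≈ (119.6, -149.2).
Distances from that point to each station vs reported:
  RCM: calculated 189.9 vs reported 189.9 → residual 0.0 km
  TON: calculated 76.4 vs reported 76.5 → residual 0.1 km
  DUG: calculated 327.8 vs reported 327.8 → residual 0.0 km
  LON: calculated 312.4 vs reported 370.0 → residual 57.6 km
RCM, TON, DUG are mutually consistent (residuals ≈ 0); LON is off by 57.6 km.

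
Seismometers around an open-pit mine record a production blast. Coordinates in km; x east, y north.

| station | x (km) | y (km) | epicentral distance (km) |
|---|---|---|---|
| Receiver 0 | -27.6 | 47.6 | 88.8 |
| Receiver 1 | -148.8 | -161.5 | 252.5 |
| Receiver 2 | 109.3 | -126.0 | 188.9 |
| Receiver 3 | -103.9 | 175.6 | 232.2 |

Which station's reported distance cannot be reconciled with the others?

Receiver 2

Solve using three stations at a time. Using Receiver 0, Receiver 1, Receiver 3 (subtract circle equations pairwise → linear system) gives (x, y) ≈ (46.4, -1.4).
Distances from that point to each station vs reported:
  Receiver 0: calculated 88.7 vs reported 88.8 → residual 0.1 km
  Receiver 1: calculated 252.5 vs reported 252.5 → residual 0.0 km
  Receiver 2: calculated 139.6 vs reported 188.9 → residual 49.3 km
  Receiver 3: calculated 232.2 vs reported 232.2 → residual 0.0 km
Receiver 0, Receiver 1, Receiver 3 are mutually consistent (residuals ≈ 0); Receiver 2 is off by 49.3 km.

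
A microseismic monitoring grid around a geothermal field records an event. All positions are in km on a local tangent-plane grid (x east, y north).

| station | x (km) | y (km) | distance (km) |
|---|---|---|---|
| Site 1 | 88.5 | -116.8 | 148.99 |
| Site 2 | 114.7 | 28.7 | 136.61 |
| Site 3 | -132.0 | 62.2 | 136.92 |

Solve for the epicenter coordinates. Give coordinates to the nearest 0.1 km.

Circle about each station: (x − 88.5)² + (y + 116.8)² = 148.99²; (x − 114.7)² + (y − 28.7)² = 136.61²; (x + 132.0)² + (y − 62.2)² = 136.92².
Subtracting the Site 1 equation from the Site 2 and Site 3 equations removes the quadratic terms:
52.4 x + 291.0 y = -3958.98
-441.0 x + 358.0 y = 3269.28
Solving the 2×2 system: x ≈ -16.1, y ≈ -10.7 km.

-16.1 km east, -10.7 km north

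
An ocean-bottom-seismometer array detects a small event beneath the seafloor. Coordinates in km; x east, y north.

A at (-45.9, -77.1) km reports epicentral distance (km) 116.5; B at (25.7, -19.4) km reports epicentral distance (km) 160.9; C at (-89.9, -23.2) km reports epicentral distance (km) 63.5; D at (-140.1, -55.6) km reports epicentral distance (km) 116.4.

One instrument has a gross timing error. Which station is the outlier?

Solve using three stations at a time. Using A, C, D (subtract circle equations pairwise → linear system) gives (x, y) ≈ (-69.5, 37.0).
Distances from that point to each station vs reported:
  A: calculated 116.5 vs reported 116.5 → residual 0.0 km
  B: calculated 110.7 vs reported 160.9 → residual 50.2 km
  C: calculated 63.6 vs reported 63.5 → residual 0.1 km
  D: calculated 116.4 vs reported 116.4 → residual 0.0 km
A, C, D are mutually consistent (residuals ≈ 0); B is off by 50.2 km.

B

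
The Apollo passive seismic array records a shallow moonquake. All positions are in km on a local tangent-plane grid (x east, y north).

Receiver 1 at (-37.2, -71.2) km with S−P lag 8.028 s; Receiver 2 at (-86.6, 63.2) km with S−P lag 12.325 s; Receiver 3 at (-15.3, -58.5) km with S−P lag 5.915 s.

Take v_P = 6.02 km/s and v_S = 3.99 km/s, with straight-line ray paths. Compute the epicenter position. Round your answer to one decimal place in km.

Distance from S−P lag: d = Δt · v_P v_S / (v_P − v_S) = Δt · (6.02·3.99)/(6.02−3.99) ≈ 11.8324·Δt.
So d_Receiver 1 = 94.99, d_Receiver 2 = 145.83, d_Receiver 3 = 69.99 km.
Circle about each station: (x + 37.2)² + (y + 71.2)² = 94.99²; (x + 86.6)² + (y − 63.2)² = 145.83²; (x + 15.3)² + (y + 58.5)² = 69.99².
Subtracting pairs of circle equations eliminates x²+y² and gives linear equations (the radical axes):
-98.8 x + 268.8 y = -7202.77
43.8 x + 25.4 y = 1327.56
Solving the 2×2 system: x ≈ 37.8, y ≈ -12.9 km.

37.8 km east, -12.9 km north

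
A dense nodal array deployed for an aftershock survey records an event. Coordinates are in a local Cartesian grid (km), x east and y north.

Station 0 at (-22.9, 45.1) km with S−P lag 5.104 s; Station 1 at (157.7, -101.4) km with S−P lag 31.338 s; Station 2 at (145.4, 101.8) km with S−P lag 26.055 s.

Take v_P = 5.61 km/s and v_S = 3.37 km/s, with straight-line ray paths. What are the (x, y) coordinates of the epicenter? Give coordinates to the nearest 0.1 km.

Distance from S−P lag: d = Δt · v_P v_S / (v_P − v_S) = Δt · (5.61·3.37)/(5.61−3.37) ≈ 8.4400·Δt.
So d_Station 0 = 43.08, d_Station 1 = 264.49, d_Station 2 = 219.91 km.
Circle about each station: (x + 22.9)² + (y − 45.1)² = 43.08²; (x − 157.7)² + (y + 101.4)² = 264.49²; (x − 145.4)² + (y − 101.8)² = 219.91².
Subtracting the Station 0 equation from the Station 1 and Station 2 equations removes the quadratic terms:
361.2 x − 293.0 y = -35506.24
336.6 x + 113.4 y = -17558.54
Solving the 2×2 system: x ≈ -65.7, y ≈ 40.2 km.
Check against Station 0 (with the unrounded x, y): √((x + 22.9)²+(y − 45.1)²) = 43.08 ≈ 43.08 km. ✓

-65.7 km east, 40.2 km north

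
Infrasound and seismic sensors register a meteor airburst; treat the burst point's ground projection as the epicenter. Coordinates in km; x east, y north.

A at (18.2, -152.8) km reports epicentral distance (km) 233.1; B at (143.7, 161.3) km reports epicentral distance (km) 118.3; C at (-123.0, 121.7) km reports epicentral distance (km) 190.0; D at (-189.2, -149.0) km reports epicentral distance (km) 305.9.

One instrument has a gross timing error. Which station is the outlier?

D

Solve using three stations at a time. Using A, B, C (subtract circle equations pairwise → linear system) gives (x, y) ≈ (61.5, 76.2).
Distances from that point to each station vs reported:
  A: calculated 233.1 vs reported 233.1 → residual 0.0 km
  B: calculated 118.3 vs reported 118.3 → residual 0.0 km
  C: calculated 190.0 vs reported 190.0 → residual 0.0 km
  D: calculated 337.0 vs reported 305.9 → residual 31.1 km
A, B, C are mutually consistent (residuals ≈ 0); D is off by 31.1 km.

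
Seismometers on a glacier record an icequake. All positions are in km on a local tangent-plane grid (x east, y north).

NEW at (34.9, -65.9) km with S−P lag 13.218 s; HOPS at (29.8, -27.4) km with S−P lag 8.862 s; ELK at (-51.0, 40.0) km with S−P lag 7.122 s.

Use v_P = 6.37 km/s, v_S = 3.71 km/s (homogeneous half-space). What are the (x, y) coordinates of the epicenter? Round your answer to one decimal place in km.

Distance from S−P lag: d = Δt · v_P v_S / (v_P − v_S) = Δt · (6.37·3.71)/(6.37−3.71) ≈ 8.8845·Δt.
So d_NEW = 117.43, d_HOPS = 78.73, d_ELK = 63.28 km.
Circle about each station: (x − 34.9)² + (y + 65.9)² = 117.43²; (x − 29.8)² + (y + 27.4)² = 78.73²; (x + 51.0)² + (y − 40.0)² = 63.28².
Subtracting the NEW equation from the HOPS and ELK equations removes the quadratic terms:
-10.2 x + 77.0 y = 3669.37
-171.8 x + 211.8 y = 8425.63
Solving the 2×2 system: x ≈ 11.6, y ≈ 49.2 km.

11.6 km east, 49.2 km north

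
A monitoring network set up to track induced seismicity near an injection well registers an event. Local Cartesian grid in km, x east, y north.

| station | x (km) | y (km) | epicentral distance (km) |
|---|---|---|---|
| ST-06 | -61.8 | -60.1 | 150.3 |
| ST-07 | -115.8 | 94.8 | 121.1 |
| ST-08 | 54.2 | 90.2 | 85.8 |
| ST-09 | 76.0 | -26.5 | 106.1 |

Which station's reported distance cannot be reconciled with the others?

ST-06

Solve using three stations at a time. Using ST-07, ST-08, ST-09 (subtract circle equations pairwise → linear system) gives (x, y) ≈ (-10.9, 34.3).
Distances from that point to each station vs reported:
  ST-06: calculated 107.3 vs reported 150.3 → residual 43.0 km
  ST-07: calculated 121.1 vs reported 121.1 → residual 0.0 km
  ST-08: calculated 85.8 vs reported 85.8 → residual 0.0 km
  ST-09: calculated 106.1 vs reported 106.1 → residual 0.0 km
ST-07, ST-08, ST-09 are mutually consistent (residuals ≈ 0); ST-06 is off by 43.0 km.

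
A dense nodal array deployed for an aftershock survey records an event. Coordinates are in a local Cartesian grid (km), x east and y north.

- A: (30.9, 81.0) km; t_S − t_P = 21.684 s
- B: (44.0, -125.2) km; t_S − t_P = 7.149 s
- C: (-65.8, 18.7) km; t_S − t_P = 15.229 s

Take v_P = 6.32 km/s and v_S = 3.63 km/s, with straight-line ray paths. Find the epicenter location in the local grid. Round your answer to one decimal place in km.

Distance from S−P lag: d = Δt · v_P v_S / (v_P − v_S) = Δt · (6.32·3.63)/(6.32−3.63) ≈ 8.5285·Δt.
So d_A = 184.93, d_B = 60.97, d_C = 129.88 km.
Circle about each station: (x − 30.9)² + (y − 81.0)² = 184.93²; (x − 44.0)² + (y + 125.2)² = 60.97²; (x + 65.8)² + (y − 18.7)² = 129.88².
Subtracting the A equation from the B and C equations removes the quadratic terms:
26.2 x − 412.4 y = 40576.99
-193.4 x − 124.6 y = 14493.81
Solving the 2×2 system: x ≈ -11.1, y ≈ -99.1 km.

x ≈ -11.1 km, y ≈ -99.1 km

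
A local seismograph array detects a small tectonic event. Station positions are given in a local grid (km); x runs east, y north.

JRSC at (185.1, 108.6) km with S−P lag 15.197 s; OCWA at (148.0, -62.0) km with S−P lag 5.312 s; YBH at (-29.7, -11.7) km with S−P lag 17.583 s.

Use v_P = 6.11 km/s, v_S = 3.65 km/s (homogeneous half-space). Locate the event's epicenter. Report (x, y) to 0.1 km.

Distance from S−P lag: d = Δt · v_P v_S / (v_P − v_S) = Δt · (6.11·3.65)/(6.11−3.65) ≈ 9.0657·Δt.
So d_JRSC = 137.77, d_OCWA = 48.16, d_YBH = 159.40 km.
Circle about each station: (x − 185.1)² + (y − 108.6)² = 137.77²; (x − 148.0)² + (y + 62.0)² = 48.16²; (x + 29.7)² + (y + 11.7)² = 159.40².
Subtracting the JRSC equation from the OCWA and YBH equations removes the quadratic terms:
-74.2 x − 341.2 y = -3646.78
-429.6 x − 240.6 y = -51464.78
Solving the 2×2 system: x ≈ 129.6, y ≈ -17.5 km.

(129.6, -17.5)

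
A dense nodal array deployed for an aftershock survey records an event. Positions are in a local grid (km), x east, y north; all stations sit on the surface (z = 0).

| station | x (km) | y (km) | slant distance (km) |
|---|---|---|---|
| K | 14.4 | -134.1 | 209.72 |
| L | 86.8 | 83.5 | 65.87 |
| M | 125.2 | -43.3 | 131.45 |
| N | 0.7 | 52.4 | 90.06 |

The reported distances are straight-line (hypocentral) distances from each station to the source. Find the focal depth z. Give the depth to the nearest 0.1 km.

z ≈ 58.7 km

Each station gives a sphere (x−x_i)² + (y−y_i)² + z² = d_i² (stations at z=0).
Subtracting the K sphere from L and M: z² cancels, leaving linear equations in x and y:
144.8 x + 435.2 y = 35959.94
221.6 x + 181.6 y = 26063.14
Solving: x ≈ 68.606, y ≈ 59.802 km (keep extra digits for the depth step; rounded: 68.6, 59.8).
Then from the K sphere: z² = 209.72² − (x − 14.4)² − (y + 134.1)² with x = 68.606, y = 59.802, so z ≈ 58.704 ≈ 58.7 km.
Check against N (with the unrounded solution): distance 90.07 ≈ 90.06 km. ✓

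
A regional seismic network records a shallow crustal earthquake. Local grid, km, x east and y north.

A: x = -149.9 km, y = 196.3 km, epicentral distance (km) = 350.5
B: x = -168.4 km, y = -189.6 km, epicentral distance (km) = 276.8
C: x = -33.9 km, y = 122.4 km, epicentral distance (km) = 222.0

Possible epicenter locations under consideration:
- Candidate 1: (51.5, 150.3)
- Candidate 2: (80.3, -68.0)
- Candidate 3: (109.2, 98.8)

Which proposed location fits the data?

For each candidate, compare |candidate − station| to the reported distance:
Candidate 1: residuals A 143.9, B 128.0, C 132.2 → max 143.9 km
Candidate 2: residuals A 0.0, B 0.0, C 0.0 → max 0.0 km
Candidate 3: residuals A 73.7, B 123.5, C 77.0 → max 123.5 km
Only Candidate 2 has all residuals ≈ 0.

Candidate 2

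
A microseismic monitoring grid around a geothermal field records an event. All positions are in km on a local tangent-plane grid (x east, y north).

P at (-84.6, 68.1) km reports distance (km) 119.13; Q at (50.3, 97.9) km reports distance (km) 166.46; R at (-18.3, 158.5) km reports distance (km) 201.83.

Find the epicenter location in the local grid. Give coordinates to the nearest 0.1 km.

x ≈ -39.6 km, y ≈ -42.2 km

Circle about each station: (x + 84.6)² + (y − 68.1)² = 119.13²; (x − 50.3)² + (y − 97.9)² = 166.46²; (x + 18.3)² + (y − 158.5)² = 201.83².
Subtracting pairs of circle equations eliminates x²+y² and gives linear equations (the radical axes):
269.8 x + 59.6 y = -13197.24
132.6 x + 180.8 y = -12881.02
Solving the 2×2 system: x ≈ -39.6, y ≈ -42.2 km.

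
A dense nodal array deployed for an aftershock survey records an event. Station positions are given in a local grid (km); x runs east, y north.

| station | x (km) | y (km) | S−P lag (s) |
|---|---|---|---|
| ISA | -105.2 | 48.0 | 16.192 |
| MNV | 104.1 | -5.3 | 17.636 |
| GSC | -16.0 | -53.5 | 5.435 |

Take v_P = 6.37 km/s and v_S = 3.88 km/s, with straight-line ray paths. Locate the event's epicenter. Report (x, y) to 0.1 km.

-43.0 km east, -100.2 km north

Distance from S−P lag: d = Δt · v_P v_S / (v_P − v_S) = Δt · (6.37·3.88)/(6.37−3.88) ≈ 9.9259·Δt.
So d_ISA = 160.72, d_MNV = 175.05, d_GSC = 53.95 km.
Circle about each station: (x + 105.2)² + (y − 48.0)² = 160.72²; (x − 104.1)² + (y + 5.3)² = 175.05²; (x + 16.0)² + (y + 53.5)² = 53.95².
Subtracting the ISA equation from the MNV and GSC equations removes the quadratic terms:
418.6 x − 106.6 y = -7317.72
178.4 x − 203.0 y = 12667.53
Solving the 2×2 system: x ≈ -43.0, y ≈ -100.2 km.
Check against ISA (with the unrounded x, y): √((x + 105.2)²+(y − 48.0)²) = 160.71 ≈ 160.72 km. ✓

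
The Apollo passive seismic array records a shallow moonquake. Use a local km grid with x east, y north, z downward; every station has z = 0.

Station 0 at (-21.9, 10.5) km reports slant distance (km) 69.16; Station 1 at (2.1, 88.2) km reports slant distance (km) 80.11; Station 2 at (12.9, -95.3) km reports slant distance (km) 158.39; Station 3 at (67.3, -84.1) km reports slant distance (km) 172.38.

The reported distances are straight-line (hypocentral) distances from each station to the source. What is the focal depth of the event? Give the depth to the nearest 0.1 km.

z ≈ 59.3 km

Each station gives a sphere (x−x_i)² + (y−y_i)² + z² = d_i² (stations at z=0).
Subtracting the Station 0 sphere from Station 1 and Station 2: z² cancels, leaving linear equations in x and y:
48.0 x + 155.4 y = 5559.28
69.6 x − 211.6 y = -11645.65
Solving: x ≈ -30.201, y ≈ 45.102 km (keep extra digits for the depth step; rounded: -30.2, 45.1).
Then from the Station 0 sphere: z² = 69.16² − (x + 21.9)² − (y − 10.5)² with x = -30.201, y = 45.102, so z ≈ 59.303 ≈ 59.3 km.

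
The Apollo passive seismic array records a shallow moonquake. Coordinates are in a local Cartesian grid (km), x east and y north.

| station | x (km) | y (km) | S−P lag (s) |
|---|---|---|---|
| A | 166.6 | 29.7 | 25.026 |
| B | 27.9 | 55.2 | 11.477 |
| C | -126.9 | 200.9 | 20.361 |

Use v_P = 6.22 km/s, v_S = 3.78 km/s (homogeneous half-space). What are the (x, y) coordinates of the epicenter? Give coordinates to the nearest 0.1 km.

Distance from S−P lag: d = Δt · v_P v_S / (v_P − v_S) = Δt · (6.22·3.78)/(6.22−3.78) ≈ 9.6359·Δt.
So d_A = 241.15, d_B = 110.59, d_C = 196.20 km.
Circle about each station: (x − 166.6)² + (y − 29.7)² = 241.15²; (x − 27.9)² + (y − 55.2)² = 110.59²; (x + 126.9)² + (y − 200.9)² = 196.20².
Subtracting pairs of circle equations eliminates x²+y² and gives linear equations (the radical axes):
-277.4 x + 51.0 y = 21110.97
-587.0 x + 342.4 y = 47485.65
Solving the 2×2 system: x ≈ -73.9, y ≈ 12.0 km.

(-73.9, 12.0)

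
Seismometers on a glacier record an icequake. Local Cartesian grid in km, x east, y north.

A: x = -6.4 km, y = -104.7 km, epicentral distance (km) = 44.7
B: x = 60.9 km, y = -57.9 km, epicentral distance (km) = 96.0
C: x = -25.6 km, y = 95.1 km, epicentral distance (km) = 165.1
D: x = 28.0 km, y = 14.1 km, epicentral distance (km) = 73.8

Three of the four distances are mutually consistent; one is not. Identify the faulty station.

D

Solve using three stations at a time. Using A, B, C (subtract circle equations pairwise → linear system) gives (x, y) ≈ (-34.4, -69.8).
Distances from that point to each station vs reported:
  A: calculated 44.8 vs reported 44.7 → residual 0.1 km
  B: calculated 96.0 vs reported 96.0 → residual 0.0 km
  C: calculated 165.1 vs reported 165.1 → residual 0.0 km
  D: calculated 104.5 vs reported 73.8 → residual 30.7 km
A, B, C are mutually consistent (residuals ≈ 0); D is off by 30.7 km.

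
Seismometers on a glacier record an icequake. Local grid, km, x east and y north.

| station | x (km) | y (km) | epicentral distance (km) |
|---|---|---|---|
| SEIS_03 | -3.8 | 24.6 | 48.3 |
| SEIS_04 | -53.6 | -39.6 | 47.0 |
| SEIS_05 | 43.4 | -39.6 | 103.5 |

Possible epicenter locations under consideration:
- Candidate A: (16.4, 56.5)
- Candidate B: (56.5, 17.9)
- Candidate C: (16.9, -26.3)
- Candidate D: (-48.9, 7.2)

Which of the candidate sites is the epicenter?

Candidate D

For each candidate, compare |candidate − station| to the reported distance:
Candidate A: residuals SEIS_03 10.5, SEIS_04 71.9, SEIS_05 3.7 → max 71.9 km
Candidate B: residuals SEIS_03 12.4, SEIS_04 77.2, SEIS_05 44.5 → max 77.2 km
Candidate C: residuals SEIS_03 6.6, SEIS_04 24.7, SEIS_05 73.8 → max 73.8 km
Candidate D: residuals SEIS_03 0.0, SEIS_04 0.0, SEIS_05 0.0 → max 0.0 km
Only Candidate D has all residuals ≈ 0.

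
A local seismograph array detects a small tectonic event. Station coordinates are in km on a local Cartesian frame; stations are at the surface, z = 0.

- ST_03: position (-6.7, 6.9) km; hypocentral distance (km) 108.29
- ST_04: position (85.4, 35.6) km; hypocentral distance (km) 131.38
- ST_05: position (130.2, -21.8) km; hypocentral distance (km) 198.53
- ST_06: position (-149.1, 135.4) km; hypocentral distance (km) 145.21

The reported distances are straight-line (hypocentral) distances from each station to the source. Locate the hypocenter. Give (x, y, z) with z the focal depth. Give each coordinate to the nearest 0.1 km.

Each station gives a sphere (x−x_i)² + (y−y_i)² + z² = d_i² (stations at z=0).
Subtracting the ST_03 sphere from ST_04 and ST_05: z² cancels, leaving linear equations in x and y:
184.2 x + 57.4 y = 2934.04
273.8 x − 57.4 y = -10352.66
Solving: x ≈ -16.198, y ≈ 103.096 km (keep extra digits for the depth step; rounded: -16.2, 103.1).
Then from the ST_03 sphere: z² = 108.29² − (x + 6.7)² − (y − 6.9)² with x = -16.198, y = 103.096, so z ≈ 48.814 ≈ 48.8 km.

(-16.2, 103.1, 48.8)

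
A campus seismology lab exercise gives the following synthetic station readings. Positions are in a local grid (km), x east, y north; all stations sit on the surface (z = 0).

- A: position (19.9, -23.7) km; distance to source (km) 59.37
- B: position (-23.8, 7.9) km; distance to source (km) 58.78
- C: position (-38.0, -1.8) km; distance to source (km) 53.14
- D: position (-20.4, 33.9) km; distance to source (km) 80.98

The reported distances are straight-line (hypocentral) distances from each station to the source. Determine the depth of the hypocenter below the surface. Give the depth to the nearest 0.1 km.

Each station gives a sphere (x−x_i)² + (y−y_i)² + z² = d_i² (stations at z=0).
Subtracting the A sphere from B and C: z² cancels, leaving linear equations in x and y:
-87.4 x + 63.2 y = -259.14
-115.8 x + 43.8 y = 1190.48
Solving: x ≈ -24.807, y ≈ -38.407 km (keep extra digits for the depth step; rounded: -24.8, -38.4).
Then from the A sphere: z² = 59.37² − (x − 19.9)² − (y + 23.7)² with x = -24.807, y = -38.407, so z ≈ 36.191 ≈ 36.2 km.

z ≈ 36.2 km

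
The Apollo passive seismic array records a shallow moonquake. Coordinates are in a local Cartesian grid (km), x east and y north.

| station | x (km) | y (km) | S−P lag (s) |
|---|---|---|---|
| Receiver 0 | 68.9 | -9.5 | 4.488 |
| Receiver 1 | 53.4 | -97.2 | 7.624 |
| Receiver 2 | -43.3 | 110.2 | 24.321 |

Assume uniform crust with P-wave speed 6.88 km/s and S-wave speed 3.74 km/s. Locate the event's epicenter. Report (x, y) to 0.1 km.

84.3 km east, -42.9 km north

Distance from S−P lag: d = Δt · v_P v_S / (v_P − v_S) = Δt · (6.88·3.74)/(6.88−3.74) ≈ 8.1946·Δt.
So d_Receiver 0 = 36.78, d_Receiver 1 = 62.48, d_Receiver 2 = 199.30 km.
Circle about each station: (x − 68.9)² + (y + 9.5)² = 36.78²; (x − 53.4)² + (y + 97.2)² = 62.48²; (x + 43.3)² + (y − 110.2)² = 199.30².
Subtracting the Receiver 0 equation from the Receiver 1 and Receiver 2 equations removes the quadratic terms:
-31.0 x − 175.4 y = 4910.96
-224.4 x + 239.4 y = -29186.25
Solving the 2×2 system: x ≈ 84.3, y ≈ -42.9 km.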